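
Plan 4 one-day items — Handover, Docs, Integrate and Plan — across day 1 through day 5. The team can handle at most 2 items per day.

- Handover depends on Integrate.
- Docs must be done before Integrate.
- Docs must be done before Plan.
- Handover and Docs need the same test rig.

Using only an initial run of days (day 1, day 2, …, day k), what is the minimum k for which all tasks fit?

The precedence chain requires at least 3 distinct days.
With at most 2 per day and 4 tasks, at least 2 days are needed.
3 works (last occupied day: day 3): for example Plan=day 2, Integrate=day 2, Docs=day 1, Handover=day 3.

3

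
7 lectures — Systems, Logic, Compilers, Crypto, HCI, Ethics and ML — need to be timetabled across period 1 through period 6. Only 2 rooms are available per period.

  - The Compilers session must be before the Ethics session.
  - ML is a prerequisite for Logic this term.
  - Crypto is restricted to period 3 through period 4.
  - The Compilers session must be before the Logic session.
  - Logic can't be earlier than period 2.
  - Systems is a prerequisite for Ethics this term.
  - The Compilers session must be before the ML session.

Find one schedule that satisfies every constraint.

HCI in period 4, Compilers in period 1, Ethics in period 2, Logic in period 3, Crypto in period 3, Systems in period 1, ML in period 2

Checking: Compilers(period 1) before Ethics(period 2); ML(period 2) before Logic(period 3); Systems(period 1) before Ethics(period 2); Compilers(period 1) before ML(period 2); Compilers(period 1) before Logic(period 3); Logic=period 3 in [period 2,period 6]; Crypto=period 3 in [period 3,period 4]; max 2 per period (cap 2).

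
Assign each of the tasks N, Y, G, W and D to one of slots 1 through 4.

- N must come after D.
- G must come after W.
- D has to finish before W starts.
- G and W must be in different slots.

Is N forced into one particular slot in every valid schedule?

No

N can be 2 (e.g. W in 2; D in 1; N in 2; G in 3; Y in 1) or 3 (e.g. N -> 3, D -> 1, W -> 2, G -> 3, Y -> 1).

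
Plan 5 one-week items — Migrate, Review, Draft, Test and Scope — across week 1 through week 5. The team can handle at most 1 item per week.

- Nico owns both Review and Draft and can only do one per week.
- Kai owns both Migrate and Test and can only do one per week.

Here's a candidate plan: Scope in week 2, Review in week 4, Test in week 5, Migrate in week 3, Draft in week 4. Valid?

Nico owns both Review and Draft and can only do one per week — violated.
The team can handle at most 1 item per week — violated.
Kai owns both Migrate and Test and can only do one per week — holds.

Invalid. Nico owns both Review and Draft and can only do one per week.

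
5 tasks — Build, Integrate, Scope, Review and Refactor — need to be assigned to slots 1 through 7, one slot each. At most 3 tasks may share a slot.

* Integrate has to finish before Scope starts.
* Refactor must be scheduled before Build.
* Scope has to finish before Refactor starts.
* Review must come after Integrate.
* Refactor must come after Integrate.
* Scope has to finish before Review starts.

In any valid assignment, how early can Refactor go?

Precedence pushes Refactor to at least 3; downstream work caps Refactor at 6.
Refactor at 3 is achievable: Build=4; Review=3; Integrate=1; Scope=2; Refactor=3.

3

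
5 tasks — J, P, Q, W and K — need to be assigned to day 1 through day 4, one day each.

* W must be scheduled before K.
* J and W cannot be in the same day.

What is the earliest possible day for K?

Precedence pushes K to at least day 2.
K at day 2 is achievable: P -> day 1, W -> day 1, K -> day 2, Q -> day 1, J -> day 2.

day 2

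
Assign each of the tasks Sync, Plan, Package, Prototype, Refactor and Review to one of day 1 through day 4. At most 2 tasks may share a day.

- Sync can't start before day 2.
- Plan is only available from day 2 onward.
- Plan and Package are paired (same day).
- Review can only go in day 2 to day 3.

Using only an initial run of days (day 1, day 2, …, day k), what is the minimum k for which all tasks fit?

With at most 2 per day and 6 tasks, at least 3 days are needed.
Sync can't be placed before day 2, so the schedule must run through at least day 2.
3 works (last occupied day: day 3): for example Sync=day 2; Review=day 2; Package=day 3; Plan=day 3; Prototype=day 1; Refactor=day 1.

3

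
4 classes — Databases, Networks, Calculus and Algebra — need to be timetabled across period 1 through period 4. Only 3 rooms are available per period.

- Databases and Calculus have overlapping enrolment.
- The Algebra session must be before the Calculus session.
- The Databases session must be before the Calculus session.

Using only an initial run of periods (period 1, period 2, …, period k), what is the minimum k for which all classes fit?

2

The precedence chain requires at least 2 distinct periods.
With at most 3 per period and 4 classes, at least 2 periods are needed.
2 works (last occupied period: period 2): for example Networks -> period 1, Algebra -> period 1, Databases -> period 1, Calculus -> period 2.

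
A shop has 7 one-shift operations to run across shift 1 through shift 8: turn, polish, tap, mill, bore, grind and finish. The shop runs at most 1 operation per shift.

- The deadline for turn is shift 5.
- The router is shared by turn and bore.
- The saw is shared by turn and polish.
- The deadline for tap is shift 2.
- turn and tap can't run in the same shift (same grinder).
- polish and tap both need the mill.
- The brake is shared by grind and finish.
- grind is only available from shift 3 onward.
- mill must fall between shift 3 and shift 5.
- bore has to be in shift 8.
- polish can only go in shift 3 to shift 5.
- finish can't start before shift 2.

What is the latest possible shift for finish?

shift 7

Finish is available from shift 2.
finish at shift 7 is achievable: turn=shift 2; finish=shift 7; grind=shift 5; bore=shift 8; mill=shift 4; tap=shift 1; polish=shift 3.
Nothing later works — the conflict and capacity constraints rule out every shift after shift 7.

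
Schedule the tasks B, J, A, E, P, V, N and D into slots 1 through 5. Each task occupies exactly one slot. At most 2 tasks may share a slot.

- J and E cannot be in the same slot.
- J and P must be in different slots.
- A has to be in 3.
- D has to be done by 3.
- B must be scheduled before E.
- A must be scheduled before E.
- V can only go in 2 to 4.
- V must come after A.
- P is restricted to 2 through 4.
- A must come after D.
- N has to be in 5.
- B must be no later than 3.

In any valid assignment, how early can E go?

Precedence pushes E to at least 4.
E at 4 is achievable: E=4, B=1, J=3, A=3, D=1, N=5, P=2, V=4.

4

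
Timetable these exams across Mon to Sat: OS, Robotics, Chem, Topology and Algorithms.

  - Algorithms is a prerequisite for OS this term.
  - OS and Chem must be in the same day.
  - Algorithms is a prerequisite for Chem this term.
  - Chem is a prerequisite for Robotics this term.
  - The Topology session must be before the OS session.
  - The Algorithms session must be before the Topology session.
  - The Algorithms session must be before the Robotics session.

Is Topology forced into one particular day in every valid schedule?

Topology can be Tue (e.g. OS -> Wed; Topology -> Tue; Chem -> Wed; Robotics -> Thu; Algorithms -> Mon) or Wed (e.g. Robotics -> Fri, Algorithms -> Mon, Topology -> Wed, Chem -> Thu, OS -> Thu).

No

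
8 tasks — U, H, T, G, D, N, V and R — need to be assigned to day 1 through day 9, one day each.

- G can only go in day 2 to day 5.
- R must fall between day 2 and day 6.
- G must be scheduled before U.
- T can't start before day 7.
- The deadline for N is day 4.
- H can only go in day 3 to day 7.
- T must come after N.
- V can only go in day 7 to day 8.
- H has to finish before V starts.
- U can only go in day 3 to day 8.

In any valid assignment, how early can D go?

day 1

D at day 1 is achievable: D in day 1; U in day 3; R in day 2; V in day 7; H in day 3; N in day 1; G in day 2; T in day 7.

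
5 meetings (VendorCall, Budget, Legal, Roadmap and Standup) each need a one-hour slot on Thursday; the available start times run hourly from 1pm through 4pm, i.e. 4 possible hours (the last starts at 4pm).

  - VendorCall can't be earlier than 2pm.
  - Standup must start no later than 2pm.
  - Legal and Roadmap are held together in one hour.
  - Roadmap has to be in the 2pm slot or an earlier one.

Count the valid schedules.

Splitting on VendorCall: it can be 2pm (16), 3pm (16), 4pm (16). Listing each branch's schedules as (Budget, Legal, Roadmap, Standup):
VendorCall=2pm: (1pm,1pm,1pm,1pm) (1pm,1pm,1pm,2pm) (1pm,2pm,2pm,1pm) (1pm,2pm,2pm,2pm) (2pm,1pm,1pm,1pm) (2pm,1pm,1pm,2pm) (2pm,2pm,2pm,1pm) (2pm,2pm,2pm,2pm) (3pm,1pm,1pm,1pm) (3pm,1pm,1pm,2pm) (3pm,2pm,2pm,1pm) (3pm,2pm,2pm,2pm) (4pm,1pm,1pm,1pm) (4pm,1pm,1pm,2pm) (4pm,2pm,2pm,1pm) (4pm,2pm,2pm,2pm) — 16.
VendorCall=3pm: (1pm,1pm,1pm,1pm) (1pm,1pm,1pm,2pm) (1pm,2pm,2pm,1pm) (1pm,2pm,2pm,2pm) (2pm,1pm,1pm,1pm) (2pm,1pm,1pm,2pm) (2pm,2pm,2pm,1pm) (2pm,2pm,2pm,2pm) (3pm,1pm,1pm,1pm) (3pm,1pm,1pm,2pm) (3pm,2pm,2pm,1pm) (3pm,2pm,2pm,2pm) (4pm,1pm,1pm,1pm) (4pm,1pm,1pm,2pm) (4pm,2pm,2pm,1pm) (4pm,2pm,2pm,2pm) — 16.
VendorCall=4pm: (1pm,1pm,1pm,1pm) (1pm,1pm,1pm,2pm) (1pm,2pm,2pm,1pm) (1pm,2pm,2pm,2pm) (2pm,1pm,1pm,1pm) (2pm,1pm,1pm,2pm) (2pm,2pm,2pm,1pm) (2pm,2pm,2pm,2pm) (3pm,1pm,1pm,1pm) (3pm,1pm,1pm,2pm) (3pm,2pm,2pm,1pm) (3pm,2pm,2pm,2pm) (4pm,1pm,1pm,1pm) (4pm,1pm,1pm,2pm) (4pm,2pm,2pm,1pm) (4pm,2pm,2pm,2pm) — 16.
Summing: 16 + 16 + 16 = 48.

48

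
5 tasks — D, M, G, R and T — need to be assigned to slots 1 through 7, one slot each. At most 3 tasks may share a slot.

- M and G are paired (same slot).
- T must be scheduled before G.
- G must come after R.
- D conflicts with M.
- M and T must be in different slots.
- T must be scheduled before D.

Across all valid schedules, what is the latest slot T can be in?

Downstream work caps T at 6.
T at 5 is achievable: T=5, D=7, M=6, G=6, R=1.
Nothing later works — the conflict and capacity constraints rule out every slot after 5.

5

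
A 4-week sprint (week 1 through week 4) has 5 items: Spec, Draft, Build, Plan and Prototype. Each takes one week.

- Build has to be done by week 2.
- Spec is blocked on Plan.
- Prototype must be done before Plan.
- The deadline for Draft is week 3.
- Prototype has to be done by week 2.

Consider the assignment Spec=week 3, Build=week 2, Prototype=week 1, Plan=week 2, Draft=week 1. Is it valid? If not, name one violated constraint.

Valid

Spec is blocked on Plan — holds.
Prototype must be done before Plan — holds.
Build has to be done by week 2 — holds.
The deadline for Draft is week 3 — holds.
Prototype has to be done by week 2 — holds.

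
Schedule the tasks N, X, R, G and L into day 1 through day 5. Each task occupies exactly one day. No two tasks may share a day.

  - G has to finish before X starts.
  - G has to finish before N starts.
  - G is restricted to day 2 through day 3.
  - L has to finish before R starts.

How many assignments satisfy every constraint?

Splitting on N: it can be day 3 (2), day 4 (3), day 5 (3). Listing each branch's schedules as (X, R, G, L) by day number:
N=day 3: (4,5,2,1) (5,4,2,1) — 2.
N=day 4: (3,5,2,1) (5,2,3,1) (5,3,2,1) — 3.
N=day 5: (3,4,2,1) (4,2,3,1) (4,3,2,1) — 3.
Summing: 2 + 3 + 3 = 8.

8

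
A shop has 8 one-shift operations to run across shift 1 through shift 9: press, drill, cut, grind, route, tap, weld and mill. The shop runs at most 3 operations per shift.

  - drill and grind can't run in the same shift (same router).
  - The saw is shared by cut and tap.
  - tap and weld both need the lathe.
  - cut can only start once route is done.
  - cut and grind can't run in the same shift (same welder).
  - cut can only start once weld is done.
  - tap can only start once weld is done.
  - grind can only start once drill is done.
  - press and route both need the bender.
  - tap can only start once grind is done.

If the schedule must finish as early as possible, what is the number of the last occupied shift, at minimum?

The precedence chain requires at least 3 distinct shifts.
With at most 3 per shift and 8 operations, at least 3 shifts are needed.
Could 3 shifts be enough, i.e. nothing placed later than shift 3? No: cut must come after weld (at shift 1 or later) → {shift 2, shift 3}; tap must come after grind (at shift 1 or later) → {shift 2, shift 3}; grind must come before tap (at shift 3 or earlier) → {shift 1, shift 2}; grind must come after drill (at shift 1 or later) → {shift 2}; cut can't share with grind (shift 2) → {shift 3}; tap can't share with cut (shift 3) → {shift 2}; tap must come after grind (at shift 2 or later) → nothing is left.
So 3 shifts is not enough.
4 works (last occupied shift: shift 4): for example drill -> shift 1; cut -> shift 2; press -> shift 2; grind -> shift 3; tap -> shift 4; mill -> shift 2; weld -> shift 1; route -> shift 1.

shift 4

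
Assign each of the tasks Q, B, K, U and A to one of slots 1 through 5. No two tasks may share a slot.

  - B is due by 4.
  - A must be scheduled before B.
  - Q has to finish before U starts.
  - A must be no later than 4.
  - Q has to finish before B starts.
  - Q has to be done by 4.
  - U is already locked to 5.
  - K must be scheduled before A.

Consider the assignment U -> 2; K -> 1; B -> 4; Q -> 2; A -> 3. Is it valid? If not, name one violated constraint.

Invalid. U is already locked to 5.

Q has to be done by 4 — holds.
Q has to finish before B starts — holds.
A must be no later than 4 — holds.
K must be scheduled before A — holds.
No two tasks may share a slot — violated.
U is already locked to 5 — violated.
Q has to finish before U starts — violated.
B is due by 4 — holds.
A must be scheduled before B — holds.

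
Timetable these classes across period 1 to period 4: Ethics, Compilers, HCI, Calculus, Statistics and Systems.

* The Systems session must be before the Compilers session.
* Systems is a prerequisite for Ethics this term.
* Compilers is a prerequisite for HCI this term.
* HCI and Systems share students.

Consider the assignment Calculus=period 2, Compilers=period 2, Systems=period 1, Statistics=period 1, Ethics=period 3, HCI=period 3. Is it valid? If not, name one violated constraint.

Valid

Systems is a prerequisite for Ethics this term — holds.
HCI and Systems share students — holds.
The Systems session must be before the Compilers session — holds.
Compilers is a prerequisite for HCI this term — holds.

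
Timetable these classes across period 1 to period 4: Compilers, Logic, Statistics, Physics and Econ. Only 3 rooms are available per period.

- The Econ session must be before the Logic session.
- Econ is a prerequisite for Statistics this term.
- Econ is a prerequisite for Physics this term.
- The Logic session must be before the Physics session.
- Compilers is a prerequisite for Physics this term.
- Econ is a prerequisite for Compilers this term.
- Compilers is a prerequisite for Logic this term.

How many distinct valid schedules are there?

3

Enumerating: Compilers -> period 2, Logic -> period 3, Econ -> period 1, Statistics -> period 2, Physics -> period 4 | Statistics in period 3, Physics in period 4, Logic in period 3, Econ in period 1, Compilers in period 2 | Econ=period 1, Logic=period 3, Compilers=period 2, Physics=period 4, Statistics=period 4.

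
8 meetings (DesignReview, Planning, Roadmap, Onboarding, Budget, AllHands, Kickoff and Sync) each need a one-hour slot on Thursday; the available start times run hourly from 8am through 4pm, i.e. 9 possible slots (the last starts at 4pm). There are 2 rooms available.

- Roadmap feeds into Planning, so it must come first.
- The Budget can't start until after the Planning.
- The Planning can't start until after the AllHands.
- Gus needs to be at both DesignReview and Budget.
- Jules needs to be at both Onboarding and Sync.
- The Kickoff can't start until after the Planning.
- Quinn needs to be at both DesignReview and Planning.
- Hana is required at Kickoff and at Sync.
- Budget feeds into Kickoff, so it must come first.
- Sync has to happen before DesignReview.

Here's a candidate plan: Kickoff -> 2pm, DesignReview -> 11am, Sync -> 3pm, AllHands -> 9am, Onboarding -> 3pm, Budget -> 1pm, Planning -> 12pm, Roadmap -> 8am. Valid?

Hana is required at Kickoff and at Sync — holds.
Gus needs to be at both DesignReview and Budget — holds.
The Planning can't start until after the AllHands — holds.
Budget feeds into Kickoff, so it must come first — holds.
Quinn needs to be at both DesignReview and Planning — holds.
Sync has to happen before DesignReview — violated.
There are 2 rooms available — holds.
Roadmap feeds into Planning, so it must come first — holds.
The Kickoff can't start until after the Planning — holds.
The Budget can't start until after the Planning — holds.
Jules needs to be at both Onboarding and Sync — violated.

No. Jules needs to be at both Onboarding and Sync is not satisfied.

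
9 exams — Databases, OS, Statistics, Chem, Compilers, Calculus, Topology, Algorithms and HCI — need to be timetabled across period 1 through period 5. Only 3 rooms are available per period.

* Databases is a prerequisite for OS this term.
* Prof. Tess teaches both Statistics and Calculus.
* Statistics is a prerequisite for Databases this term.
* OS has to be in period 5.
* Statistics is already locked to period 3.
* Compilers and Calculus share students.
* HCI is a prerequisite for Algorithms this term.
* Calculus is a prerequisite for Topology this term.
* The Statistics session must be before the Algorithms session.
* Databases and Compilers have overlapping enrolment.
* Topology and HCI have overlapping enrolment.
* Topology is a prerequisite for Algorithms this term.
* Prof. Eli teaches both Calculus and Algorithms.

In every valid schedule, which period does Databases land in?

Statistics is fixed at period 3 and must come before Databases, so Databases is at least period 4.
OS is fixed at period 5 and must come after Databases, so Databases is at most period 4.
So Databases must be period 4.

period 4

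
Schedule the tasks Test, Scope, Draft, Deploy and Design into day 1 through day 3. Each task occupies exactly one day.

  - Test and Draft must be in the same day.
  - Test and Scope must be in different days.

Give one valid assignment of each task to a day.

Design -> day 1, Scope -> day 2, Test -> day 1, Deploy -> day 1, Draft -> day 1

Checking: Test(day 1) != Scope(day 2); Test = Draft = day 1.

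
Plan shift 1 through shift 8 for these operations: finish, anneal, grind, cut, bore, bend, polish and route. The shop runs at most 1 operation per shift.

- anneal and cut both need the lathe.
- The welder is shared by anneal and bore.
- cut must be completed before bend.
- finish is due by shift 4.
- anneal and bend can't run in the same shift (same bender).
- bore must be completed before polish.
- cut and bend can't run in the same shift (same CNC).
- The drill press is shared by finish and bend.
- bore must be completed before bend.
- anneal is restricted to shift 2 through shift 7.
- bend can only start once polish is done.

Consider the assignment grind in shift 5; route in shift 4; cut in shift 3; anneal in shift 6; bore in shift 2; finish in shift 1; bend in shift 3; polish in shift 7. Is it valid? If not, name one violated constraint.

Invalid. cut and bend can't run in the same shift (same CNC).

The drill press is shared by finish and bend — holds.
anneal is restricted to shift 2 through shift 7 — holds.
cut and bend can't run in the same shift (same CNC) — violated.
anneal and cut both need the lathe — holds.
cut must be completed before bend — violated.
anneal and bend can't run in the same shift (same bender) — holds.
finish is due by shift 4 — holds.
The shop runs at most 1 operation per shift — violated.
bend can only start once polish is done — violated.
bore must be completed before polish — holds.
bore must be completed before bend — holds.
The welder is shared by anneal and bore — holds.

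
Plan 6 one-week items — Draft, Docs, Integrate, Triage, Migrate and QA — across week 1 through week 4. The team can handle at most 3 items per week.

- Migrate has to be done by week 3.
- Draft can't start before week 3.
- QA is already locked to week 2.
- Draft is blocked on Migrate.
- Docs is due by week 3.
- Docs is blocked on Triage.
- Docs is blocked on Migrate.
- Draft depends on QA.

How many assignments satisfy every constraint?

Splitting on Draft: it can be week 3 (19), week 4 (19). Listing each branch's schedules as (Docs, Integrate, Triage, Migrate, QA) by week number:
Draft=week 3: (2,1,1,1,2) (2,2,1,1,2) (2,3,1,1,2) (2,4,1,1,2) (3,1,1,1,2) (3,1,1,2,2) (3,1,2,1,2) (3,1,2,2,2) (3,2,1,1,2) (3,2,1,2,2) (3,2,2,1,2) (3,3,1,1,2) (3,3,1,2,2) (3,3,2,1,2) (3,3,2,2,2) (3,4,1,1,2) (3,4,1,2,2) (3,4,2,1,2) (3,4,2,2,2) — 19.
Draft=week 4: (2,1,1,1,2) (2,2,1,1,2) (2,3,1,1,2) (2,4,1,1,2) (3,1,1,1,2) (3,1,1,2,2) (3,1,2,1,2) (3,1,2,2,2) (3,2,1,1,2) (3,2,1,2,2) (3,2,2,1,2) (3,3,1,1,2) (3,3,1,2,2) (3,3,2,1,2) (3,3,2,2,2) (3,4,1,1,2) (3,4,1,2,2) (3,4,2,1,2) (3,4,2,2,2) — 19.
Summing: 19 + 19 = 38.

38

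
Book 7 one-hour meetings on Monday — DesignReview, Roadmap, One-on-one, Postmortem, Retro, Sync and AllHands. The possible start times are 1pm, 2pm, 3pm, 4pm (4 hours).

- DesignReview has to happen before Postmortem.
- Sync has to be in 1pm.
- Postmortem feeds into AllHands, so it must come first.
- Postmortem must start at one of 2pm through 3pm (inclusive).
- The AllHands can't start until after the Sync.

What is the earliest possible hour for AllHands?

Precedence pushes AllHands to at least 3pm.
AllHands at 3pm is achievable: AllHands -> 3pm; DesignReview -> 1pm; Postmortem -> 2pm; Roadmap -> 1pm; Retro -> 1pm; One-on-one -> 1pm; Sync -> 1pm.

3pm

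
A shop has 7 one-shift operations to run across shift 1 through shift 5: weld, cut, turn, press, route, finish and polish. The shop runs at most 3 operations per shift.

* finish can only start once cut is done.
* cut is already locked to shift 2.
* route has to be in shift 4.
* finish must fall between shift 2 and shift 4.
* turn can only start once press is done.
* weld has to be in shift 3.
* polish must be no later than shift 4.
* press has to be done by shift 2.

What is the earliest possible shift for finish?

shift 3

Finish is available from shift 2; precedence pushes finish to at least shift 3; finish's own window allows nothing later than shift 4.
finish at shift 3 is achievable: weld=shift 3; cut=shift 2; polish=shift 1; press=shift 1; turn=shift 2; route=shift 4; finish=shift 3.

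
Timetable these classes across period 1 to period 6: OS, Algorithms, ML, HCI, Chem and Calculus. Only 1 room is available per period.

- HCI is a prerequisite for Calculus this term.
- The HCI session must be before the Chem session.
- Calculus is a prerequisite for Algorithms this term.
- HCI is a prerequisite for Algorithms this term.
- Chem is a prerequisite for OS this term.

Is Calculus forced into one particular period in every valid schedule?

No

Calculus can be period 2 (e.g. Algorithms=period 3; Chem=period 4; HCI=period 1; Calculus=period 2; OS=period 5; ML=period 6) or period 3 (e.g. Calculus=period 3, OS=period 5, ML=period 6, Algorithms=period 4, HCI=period 1, Chem=period 2).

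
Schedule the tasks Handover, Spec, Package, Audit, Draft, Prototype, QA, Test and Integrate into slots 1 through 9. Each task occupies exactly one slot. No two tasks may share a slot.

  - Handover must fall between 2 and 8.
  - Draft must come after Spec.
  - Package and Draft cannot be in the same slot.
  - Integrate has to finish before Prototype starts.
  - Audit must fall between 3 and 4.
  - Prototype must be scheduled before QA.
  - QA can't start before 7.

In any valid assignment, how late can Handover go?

Handover is available from 2; Handover's own window allows nothing later than 8.
Handover at 8 is achievable: Prototype=2; Test=9; Package=6; Spec=4; Integrate=1; QA=7; Handover=8; Audit=3; Draft=5.

8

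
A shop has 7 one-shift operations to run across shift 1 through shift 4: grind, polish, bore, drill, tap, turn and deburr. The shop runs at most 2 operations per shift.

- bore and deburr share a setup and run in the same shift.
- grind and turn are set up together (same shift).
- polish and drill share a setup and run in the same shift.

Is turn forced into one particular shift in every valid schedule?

No

turn can be shift 1 (e.g. grind=shift 1; drill=shift 2; bore=shift 3; tap=shift 4; turn=shift 1; deburr=shift 3; polish=shift 2) or shift 2 (e.g. grind in shift 2, polish in shift 1, bore in shift 3, drill in shift 1, deburr in shift 3, turn in shift 2, tap in shift 4).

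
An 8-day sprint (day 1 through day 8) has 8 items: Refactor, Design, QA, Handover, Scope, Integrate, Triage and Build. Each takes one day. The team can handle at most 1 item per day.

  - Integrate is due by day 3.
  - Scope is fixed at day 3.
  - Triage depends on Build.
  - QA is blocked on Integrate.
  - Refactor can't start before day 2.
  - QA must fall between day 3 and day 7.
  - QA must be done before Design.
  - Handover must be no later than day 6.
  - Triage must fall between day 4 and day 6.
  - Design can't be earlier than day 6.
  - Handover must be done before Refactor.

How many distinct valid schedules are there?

Splitting on Refactor: it can be day 4 (2), day 5 (4), day 6 (6), day 7 (18), day 8 (18). Listing each branch's schedules as (Design, QA, Handover, Scope, Integrate, Triage, Build) by day number:
Refactor=day 4: (8,7,1,3,2,6,5) (8,7,2,3,1,6,5) — 2.
Refactor=day 5: (8,7,1,3,2,6,4) (8,7,2,3,1,6,4) (8,7,4,3,1,6,2) (8,7,4,3,2,6,1) — 4.
Refactor=day 6: (8,7,1,3,2,5,4) (8,7,2,3,1,5,4) (8,7,4,3,1,5,2) (8,7,4,3,2,5,1) (8,7,5,3,1,4,2) (8,7,5,3,2,4,1) — 6.
Refactor=day 7: (8,4,1,3,2,6,5) (8,4,2,3,1,6,5) (8,4,5,3,1,6,2) (8,4,5,3,2,6,1) (8,4,6,3,1,5,2) (8,4,6,3,2,5,1) (8,5,1,3,2,6,4) (8,5,2,3,1,6,4) (8,5,4,3,1,6,2) (8,5,4,3,2,6,1) (8,5,6,3,1,4,2) (8,5,6,3,2,4,1) (8,6,1,3,2,5,4) (8,6,2,3,1,5,4) (8,6,4,3,1,5,2) (8,6,4,3,2,5,1) (8,6,5,3,1,4,2) (8,6,5,3,2,4,1) — 18.
Refactor=day 8: (7,4,1,3,2,6,5) (7,4,2,3,1,6,5) (7,4,5,3,1,6,2) (7,4,5,3,2,6,1) (7,4,6,3,1,5,2) (7,4,6,3,2,5,1) (7,5,1,3,2,6,4) (7,5,2,3,1,6,4) (7,5,4,3,1,6,2) (7,5,4,3,2,6,1) (7,5,6,3,1,4,2) (7,5,6,3,2,4,1) (7,6,1,3,2,5,4) (7,6,2,3,1,5,4) (7,6,4,3,1,5,2) (7,6,4,3,2,5,1) (7,6,5,3,1,4,2) (7,6,5,3,2,4,1) — 18.
Summing: 2 + 4 + 6 + 18 + 18 = 48.

48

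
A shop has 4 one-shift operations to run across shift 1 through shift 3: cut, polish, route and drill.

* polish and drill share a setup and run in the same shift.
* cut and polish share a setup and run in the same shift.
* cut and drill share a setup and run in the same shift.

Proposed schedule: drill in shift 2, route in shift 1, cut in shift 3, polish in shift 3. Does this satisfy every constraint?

polish and drill share a setup and run in the same shift — violated.
cut and drill share a setup and run in the same shift — violated.
cut and polish share a setup and run in the same shift — holds.

No. polish and drill share a setup and run in the same shift is not satisfied.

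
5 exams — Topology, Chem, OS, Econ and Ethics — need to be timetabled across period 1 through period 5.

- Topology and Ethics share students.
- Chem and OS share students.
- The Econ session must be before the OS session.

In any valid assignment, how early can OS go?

period 2

Precedence pushes OS to at least period 2.
OS at period 2 is achievable: Topology -> period 1, Ethics -> period 2, OS -> period 2, Chem -> period 1, Econ -> period 1.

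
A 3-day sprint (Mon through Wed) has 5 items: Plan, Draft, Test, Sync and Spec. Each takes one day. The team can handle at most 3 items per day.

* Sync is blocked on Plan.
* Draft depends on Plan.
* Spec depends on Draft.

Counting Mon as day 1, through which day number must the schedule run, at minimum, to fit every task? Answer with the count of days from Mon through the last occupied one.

3

The precedence chain requires at least 3 distinct days.
With at most 3 per day and 5 tasks, at least 2 days are needed.
3 works (last occupied day: Wed): for example Spec=Wed; Sync=Tue; Test=Mon; Draft=Tue; Plan=Mon.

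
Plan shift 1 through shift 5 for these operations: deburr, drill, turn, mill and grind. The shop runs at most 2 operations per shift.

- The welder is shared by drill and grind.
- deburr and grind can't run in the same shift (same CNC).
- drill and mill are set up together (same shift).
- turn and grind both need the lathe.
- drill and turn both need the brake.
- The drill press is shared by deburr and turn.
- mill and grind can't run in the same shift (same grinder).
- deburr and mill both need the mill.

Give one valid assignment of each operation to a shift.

drill -> shift 2, deburr -> shift 1, grind -> shift 4, mill -> shift 2, turn -> shift 3

Checking: deburr(shift 1) != mill(shift 2); drill(shift 2) != grind(shift 4); deburr(shift 1) != turn(shift 3); mill(shift 2) != grind(shift 4); drill(shift 2) != turn(shift 3); deburr(shift 1) != grind(shift 4); turn(shift 3) != grind(shift 4); drill = mill = shift 2; max 2 per shift (cap 2).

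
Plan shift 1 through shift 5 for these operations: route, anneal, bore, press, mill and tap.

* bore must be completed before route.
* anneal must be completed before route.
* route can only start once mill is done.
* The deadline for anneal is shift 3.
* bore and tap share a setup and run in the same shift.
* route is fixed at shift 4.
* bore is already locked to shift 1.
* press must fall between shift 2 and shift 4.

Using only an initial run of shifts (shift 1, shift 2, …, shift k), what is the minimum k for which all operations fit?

The precedence chain requires at least 2 distinct shifts.
route can't be placed before shift 4, so the schedule must run through at least shift 4.
4 works (last occupied shift: shift 4): for example bore -> shift 1, tap -> shift 1, anneal -> shift 1, mill -> shift 1, press -> shift 2, route -> shift 4.

4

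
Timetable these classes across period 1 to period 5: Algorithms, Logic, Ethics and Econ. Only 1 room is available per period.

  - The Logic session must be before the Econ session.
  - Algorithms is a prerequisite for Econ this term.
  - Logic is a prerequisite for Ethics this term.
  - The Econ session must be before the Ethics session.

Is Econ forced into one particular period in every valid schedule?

Econ can be period 3 (e.g. Ethics -> period 4; Algorithms -> period 2; Logic -> period 1; Econ -> period 3) or period 4 (e.g. Ethics in period 5, Algorithms in period 2, Logic in period 1, Econ in period 4).

No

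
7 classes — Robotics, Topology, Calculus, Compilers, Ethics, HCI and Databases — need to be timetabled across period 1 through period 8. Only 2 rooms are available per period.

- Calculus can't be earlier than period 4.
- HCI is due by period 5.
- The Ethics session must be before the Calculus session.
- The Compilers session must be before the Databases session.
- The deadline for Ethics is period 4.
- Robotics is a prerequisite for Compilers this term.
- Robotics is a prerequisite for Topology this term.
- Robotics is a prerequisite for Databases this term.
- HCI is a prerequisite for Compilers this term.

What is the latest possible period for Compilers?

Precedence pushes Compilers to at least period 2; downstream work caps Compilers at period 7.
Compilers at period 7 is achievable: Calculus -> period 4, Compilers -> period 7, Topology -> period 3, HCI -> period 1, Databases -> period 8, Robotics -> period 2, Ethics -> period 1.

period 7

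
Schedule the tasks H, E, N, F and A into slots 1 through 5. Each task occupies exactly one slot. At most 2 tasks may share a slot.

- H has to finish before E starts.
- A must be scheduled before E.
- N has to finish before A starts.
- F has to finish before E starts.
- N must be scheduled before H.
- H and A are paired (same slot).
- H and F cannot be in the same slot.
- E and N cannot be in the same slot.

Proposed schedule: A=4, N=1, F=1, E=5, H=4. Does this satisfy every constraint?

Yes

N must be scheduled before H — holds.
A must be scheduled before E — holds.
E and N cannot be in the same slot — holds.
H has to finish before E starts — holds.
N has to finish before A starts — holds.
H and A are paired (same slot) — holds.
H and F cannot be in the same slot — holds.
At most 2 tasks may share a slot — holds.
F has to finish before E starts — holds.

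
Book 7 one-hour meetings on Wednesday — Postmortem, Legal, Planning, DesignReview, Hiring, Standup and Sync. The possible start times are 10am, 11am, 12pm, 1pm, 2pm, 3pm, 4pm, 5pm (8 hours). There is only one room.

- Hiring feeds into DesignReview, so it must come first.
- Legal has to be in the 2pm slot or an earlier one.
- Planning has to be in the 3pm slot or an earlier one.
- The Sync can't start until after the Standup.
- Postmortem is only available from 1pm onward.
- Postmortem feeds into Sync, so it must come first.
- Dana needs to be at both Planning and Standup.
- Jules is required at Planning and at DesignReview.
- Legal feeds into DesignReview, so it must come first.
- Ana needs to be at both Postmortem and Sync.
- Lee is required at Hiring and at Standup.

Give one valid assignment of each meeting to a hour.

DesignReview=2pm, Legal=10am, Sync=4pm, Standup=3pm, Planning=11am, Hiring=12pm, Postmortem=1pm

Checking: Hiring(12pm) before DesignReview(2pm); Legal(10am) before DesignReview(2pm); Postmortem(1pm) before Sync(4pm); Standup(3pm) before Sync(4pm); Postmortem(1pm) != Sync(4pm); Planning(11am) != DesignReview(2pm); Hiring(12pm) != Standup(3pm); Planning(11am) != Standup(3pm); Legal=10am in [10am,2pm]; Postmortem=1pm in [1pm,5pm]; Planning=11am in [10am,3pm]; max 1 per hour (cap 1).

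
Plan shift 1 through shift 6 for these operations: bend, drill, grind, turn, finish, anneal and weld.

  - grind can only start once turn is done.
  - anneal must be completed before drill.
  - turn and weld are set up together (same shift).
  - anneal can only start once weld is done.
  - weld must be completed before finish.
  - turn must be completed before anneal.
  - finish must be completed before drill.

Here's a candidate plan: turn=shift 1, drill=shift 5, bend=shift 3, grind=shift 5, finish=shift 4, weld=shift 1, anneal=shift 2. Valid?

finish must be completed before drill — holds.
turn must be completed before anneal — holds.
anneal can only start once weld is done — holds.
anneal must be completed before drill — holds.
weld must be completed before finish — holds.
grind can only start once turn is done — holds.
turn and weld are set up together (same shift) — holds.

Valid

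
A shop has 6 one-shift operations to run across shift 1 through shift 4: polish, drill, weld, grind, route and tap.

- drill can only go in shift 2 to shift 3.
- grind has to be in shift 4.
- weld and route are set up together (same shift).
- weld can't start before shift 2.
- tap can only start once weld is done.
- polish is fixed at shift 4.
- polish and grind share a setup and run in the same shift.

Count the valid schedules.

6

Splitting on drill: it can be shift 2 (3), shift 3 (3). Listing each branch's schedules as (polish, weld, grind, route, tap) by shift number:
drill=shift 2: (4,2,4,2,3) (4,2,4,2,4) (4,3,4,3,4) — 3.
drill=shift 3: (4,2,4,2,3) (4,2,4,2,4) (4,3,4,3,4) — 3.
Summing: 3 + 3 = 6.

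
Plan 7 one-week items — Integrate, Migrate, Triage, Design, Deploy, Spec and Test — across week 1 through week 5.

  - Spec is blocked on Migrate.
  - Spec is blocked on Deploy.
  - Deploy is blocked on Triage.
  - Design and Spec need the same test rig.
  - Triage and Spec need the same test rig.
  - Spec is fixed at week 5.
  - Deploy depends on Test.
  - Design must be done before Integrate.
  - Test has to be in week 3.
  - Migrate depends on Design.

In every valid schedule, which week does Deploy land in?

Test is fixed at week 3 and must come before Deploy, so Deploy is at least week 4.
Spec is fixed at week 5 and must come after Deploy, so Deploy is at most week 4.
So Deploy must be week 4.

week 4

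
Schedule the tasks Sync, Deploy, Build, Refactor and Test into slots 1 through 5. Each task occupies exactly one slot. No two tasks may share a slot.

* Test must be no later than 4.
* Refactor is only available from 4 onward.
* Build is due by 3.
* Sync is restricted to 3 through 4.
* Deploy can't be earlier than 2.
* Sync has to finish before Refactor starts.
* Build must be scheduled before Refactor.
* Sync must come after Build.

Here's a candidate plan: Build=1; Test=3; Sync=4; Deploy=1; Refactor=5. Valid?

Deploy can't be earlier than 2 — violated.
Build must be scheduled before Refactor — holds.
Test must be no later than 4 — holds.
No two tasks may share a slot — violated.
Sync is restricted to 3 through 4 — holds.
Sync has to finish before Refactor starts — holds.
Sync must come after Build — holds.
Refactor is only available from 4 onward — holds.
Build is due by 3 — holds.

No. Deploy can't be earlier than 2 is not satisfied.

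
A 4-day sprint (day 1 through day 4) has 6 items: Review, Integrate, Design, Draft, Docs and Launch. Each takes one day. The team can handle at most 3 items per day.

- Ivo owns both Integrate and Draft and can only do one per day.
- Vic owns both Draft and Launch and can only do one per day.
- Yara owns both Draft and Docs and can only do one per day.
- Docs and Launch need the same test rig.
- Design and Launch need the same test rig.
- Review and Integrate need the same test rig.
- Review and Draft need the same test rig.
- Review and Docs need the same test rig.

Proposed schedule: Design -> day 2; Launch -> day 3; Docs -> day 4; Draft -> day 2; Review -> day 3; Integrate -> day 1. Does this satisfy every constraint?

Yes, all constraints hold

Vic owns both Draft and Launch and can only do one per day — holds.
Docs and Launch need the same test rig — holds.
Yara owns both Draft and Docs and can only do one per day — holds.
Design and Launch need the same test rig — holds.
Review and Draft need the same test rig — holds.
The team can handle at most 3 items per day — holds.
Ivo owns both Integrate and Draft and can only do one per day — holds.
Review and Docs need the same test rig — holds.
Review and Integrate need the same test rig — holds.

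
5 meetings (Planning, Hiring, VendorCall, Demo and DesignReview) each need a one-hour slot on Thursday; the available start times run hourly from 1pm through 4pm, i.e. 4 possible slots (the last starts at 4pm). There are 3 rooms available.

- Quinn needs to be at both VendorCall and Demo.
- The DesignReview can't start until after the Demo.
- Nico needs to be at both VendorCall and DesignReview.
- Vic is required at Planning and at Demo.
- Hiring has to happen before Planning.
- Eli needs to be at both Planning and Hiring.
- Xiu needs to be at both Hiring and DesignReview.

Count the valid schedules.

56

Splitting on Planning: it can be 2pm (8), 3pm (18), 4pm (30). Listing each branch's schedules as (Hiring, VendorCall, Demo, DesignReview):
Planning=2pm: (1pm,1pm,3pm,4pm) (1pm,2pm,1pm,3pm) (1pm,2pm,1pm,4pm) (1pm,2pm,3pm,4pm) (1pm,3pm,1pm,2pm) (1pm,3pm,1pm,4pm) (1pm,4pm,1pm,2pm) (1pm,4pm,1pm,3pm) — 8.
Planning=3pm: (1pm,1pm,2pm,3pm) (1pm,1pm,2pm,4pm) (1pm,2pm,1pm,3pm) (1pm,2pm,1pm,4pm) (1pm,3pm,1pm,2pm) (1pm,3pm,1pm,4pm) (1pm,3pm,2pm,4pm) (1pm,4pm,1pm,2pm) (1pm,4pm,1pm,3pm) (1pm,4pm,2pm,3pm) (2pm,1pm,2pm,3pm) (2pm,1pm,2pm,4pm) (2pm,2pm,1pm,3pm) (2pm,2pm,1pm,4pm) (2pm,3pm,1pm,4pm) (2pm,3pm,2pm,4pm) (2pm,4pm,1pm,3pm) (2pm,4pm,2pm,3pm) — 18.
Planning=4pm: (1pm,1pm,2pm,3pm) (1pm,1pm,2pm,4pm) (1pm,1pm,3pm,4pm) (1pm,2pm,1pm,3pm) (1pm,2pm,1pm,4pm) (1pm,2pm,3pm,4pm) (1pm,3pm,1pm,2pm) (1pm,3pm,1pm,4pm) (1pm,3pm,2pm,4pm) (1pm,4pm,1pm,2pm) (1pm,4pm,1pm,3pm) (1pm,4pm,2pm,3pm) (2pm,1pm,2pm,3pm) (2pm,1pm,2pm,4pm) (2pm,1pm,3pm,4pm) (2pm,2pm,1pm,3pm) (2pm,2pm,1pm,4pm) (2pm,2pm,3pm,4pm) (2pm,3pm,1pm,4pm) (2pm,3pm,2pm,4pm) (2pm,4pm,1pm,3pm) (2pm,4pm,2pm,3pm) (3pm,1pm,2pm,4pm) (3pm,1pm,3pm,4pm) (3pm,2pm,1pm,4pm) (3pm,2pm,3pm,4pm) (3pm,3pm,1pm,2pm) (3pm,3pm,1pm,4pm) (3pm,3pm,2pm,4pm) (3pm,4pm,1pm,2pm) — 30.
Summing: 8 + 18 + 30 = 56.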